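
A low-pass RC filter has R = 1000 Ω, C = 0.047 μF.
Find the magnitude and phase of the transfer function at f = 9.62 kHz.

Step 1 — Angular frequency: ω = 2π·9620 = 6.044e+04 rad/s.
Step 2 — Transfer function: H(jω) = 1/(1 + jωRC).
Step 3 — Denominator: 1 + jωRC = 1 + j·6.044e+04·1000·4.7e-08 = 1 + j2.841.
Step 4 — H = 0.1102 - j0.3132.
Step 5 — Magnitude: |H| = 0.332 (-9.6 dB); phase: φ = -70.6°.

|H| = 0.332 (-9.6 dB), φ = -70.6°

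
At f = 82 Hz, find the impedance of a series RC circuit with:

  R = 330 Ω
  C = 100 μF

Step 1 — Angular frequency: ω = 2π·f = 2π·82 = 515.2 rad/s.
Step 2 — Component impedances:
  R: Z = R = 330 Ω
  C: Z = 1/(jωC) = -j/(ω·C) = 0 - j19.41 Ω
Step 3 — Series combination: Z_total = R + C = 330 - j19.41 Ω = 330.6∠-3.4° Ω.

Z = 330 - j19.41 Ω = 330.6∠-3.4° Ω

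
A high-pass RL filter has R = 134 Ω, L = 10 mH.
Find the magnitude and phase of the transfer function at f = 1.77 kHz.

Step 1 — Angular frequency: ω = 2π·1770 = 1.112e+04 rad/s.
Step 2 — Transfer function: H(jω) = jωL/(R + jωL).
Step 3 — Numerator jωL = j·111.2; denominator R + jωL = 134 + j111.2.
Step 4 — H = 0.4079 + j0.4914.
Step 5 — Magnitude: |H| = 0.6386 (-3.9 dB); phase: φ = 50.3°.

|H| = 0.6386 (-3.9 dB), φ = 50.3°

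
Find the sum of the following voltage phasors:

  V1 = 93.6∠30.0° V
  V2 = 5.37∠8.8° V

Step 1 — Convert each phasor to rectangular form:
  V1 = 93.6·(cos(30.0°) + j·sin(30.0°)) = 81.06 + j46.8 V
  V2 = 5.37·(cos(8.8°) + j·sin(8.8°)) = 5.307 + j0.8215 V
Step 2 — Sum components: V_total = 86.37 + j47.62 V.
Step 3 — Convert to polar: |V_total| = 98.63 V, ∠V_total = 28.9°.

V_total = 98.63∠28.9° V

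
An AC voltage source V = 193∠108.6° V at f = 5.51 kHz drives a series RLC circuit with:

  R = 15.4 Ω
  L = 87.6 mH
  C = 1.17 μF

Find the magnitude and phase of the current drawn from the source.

Step 1 — Angular frequency: ω = 2π·f = 2π·5510 = 3.462e+04 rad/s.
Step 2 — Component impedances:
  R: Z = R = 15.4 Ω
  L: Z = jωL = j·3.462e+04·0.0876 = 0 + j3033 Ω
  C: Z = 1/(jωC) = -j/(ω·C) = 0 - j24.69 Ω
Step 3 — Series combination: Z_total = R + L + C = 15.4 + j3008 Ω = 3008∠89.7° Ω.
Step 4 — Source phasor: V = 193∠108.6° V = -61.56 + j182.9 V.
Step 5 — Ohm's law: I = V / Z_total = (-61.56 + j182.9) / (15.4 + j3008) = 0.0607 + j0.02078 A.
Step 6 — Convert to polar: |I| = 0.06416 A, ∠I = 18.9°.

I = 0.06416∠18.9° A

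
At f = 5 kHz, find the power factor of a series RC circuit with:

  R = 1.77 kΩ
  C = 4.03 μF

Step 1 — Angular frequency: ω = 2π·f = 2π·5000 = 3.142e+04 rad/s.
Step 2 — Component impedances:
  R: Z = R = 1770 Ω
  C: Z = 1/(jωC) = -j/(ω·C) = 0 - j7.899 Ω
Step 3 — Series combination: Z_total = R + C = 1770 - j7.899 Ω = 1770∠-0.3° Ω.
Step 4 — Power factor: PF = cos(φ) = Re(Z)/|Z| = 1770/1770 = 1.
Step 5 — Type: Im(Z) = -7.899 ⇒ leading (phase φ = -0.3°).

PF = 1 (leading, φ = -0.3°)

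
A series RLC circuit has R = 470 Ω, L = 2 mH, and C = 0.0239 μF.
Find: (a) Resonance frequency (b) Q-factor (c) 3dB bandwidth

Step 1 — Resonance: ω₀ = 1/√(LC) = 1/√(0.002·2.39e-08) = 1.446e+05 rad/s.
Step 2 — f₀ = ω₀/(2π) = 2.302e+04 Hz.
Step 3 — Series Q: Q = ω₀L/R = 1.446e+05·0.002/470 = 0.6155.
Step 4 — Bandwidth: Δω = ω₀/Q = 2.35e+05 rad/s; BW = Δω/(2π) = 3.74e+04 Hz.

(a) f₀ = 2.302e+04 Hz  (b) Q = 0.6155  (c) BW = 3.74e+04 Hz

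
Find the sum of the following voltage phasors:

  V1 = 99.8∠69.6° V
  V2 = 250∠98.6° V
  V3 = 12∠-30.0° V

Step 1 — Convert each phasor to rectangular form:
  V1 = 99.8·(cos(69.6°) + j·sin(69.6°)) = 34.79 + j93.54 V
  V2 = 250·(cos(98.6°) + j·sin(98.6°)) = -37.38 + j247.2 V
  V3 = 12·(cos(-30.0°) + j·sin(-30.0°)) = 10.39 - j6 V
Step 2 — Sum components: V_total = 7.796 + j334.7 V.
Step 3 — Convert to polar: |V_total| = 334.8 V, ∠V_total = 88.7°.

V_total = 334.8∠88.7° V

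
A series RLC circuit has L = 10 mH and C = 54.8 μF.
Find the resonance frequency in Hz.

Step 1 — Resonance condition Im(Z)=0 gives ω₀ = 1/√(LC).
Step 2 — ω₀ = 1/√(0.01·5.48e-05) = 1351 rad/s.
Step 3 — f₀ = ω₀/(2π) = 215 Hz.

f₀ = 215 Hz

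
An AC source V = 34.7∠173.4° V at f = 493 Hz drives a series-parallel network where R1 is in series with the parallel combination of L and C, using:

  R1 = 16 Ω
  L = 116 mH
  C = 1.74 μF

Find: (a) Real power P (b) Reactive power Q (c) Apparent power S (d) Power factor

Step 1 — Angular frequency: ω = 2π·f = 2π·493 = 3098 rad/s.
Step 2 — Component impedances:
  R1: Z = R = 16 Ω
  L: Z = jωL = j·3098·0.116 = 0 + j359.3 Ω
  C: Z = 1/(jωC) = -j/(ω·C) = 0 - j185.5 Ω
Step 3 — Parallel branch: L || C = 1/(1/L + 1/C) = 0 - j383.6 Ω.
Step 4 — Series with R1: Z_total = R1 + (L || C) = 16 - j383.6 Ω = 383.9∠-87.6° Ω.
Step 5 — Source phasor: V = 34.7∠173.4° V = -34.47 + j3.988 V.
Step 6 — Current: I = V / Z = -0.01412 - j0.08927 A = 0.09038∠-99.0° A.
Step 7 — Complex power: S = V·I* = 0.1307 - j3.133 VA.
Step 8 — Real power: P = Re(S) = 0.1307 W.
Step 9 — Reactive power: Q = Im(S) = -3.133 VAR.
Step 10 — Apparent power: |S| = 3.136 VA.
Step 11 — Power factor: PF = P/|S| = 0.04167 (leading).

(a) P = 0.1307 W  (b) Q = -3.133 VAR  (c) S = 3.136 VA  (d) PF = 0.04167 (leading)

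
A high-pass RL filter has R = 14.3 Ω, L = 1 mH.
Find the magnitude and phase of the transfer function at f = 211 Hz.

Step 1 — Angular frequency: ω = 2π·211 = 1326 rad/s.
Step 2 — Transfer function: H(jω) = jωL/(R + jωL).
Step 3 — Numerator jωL = j·1.326; denominator R + jωL = 14.3 + j1.326.
Step 4 — H = 0.008522 + j0.09192.
Step 5 — Magnitude: |H| = 0.09231 (-20.7 dB); phase: φ = 84.7°.

|H| = 0.09231 (-20.7 dB), φ = 84.7°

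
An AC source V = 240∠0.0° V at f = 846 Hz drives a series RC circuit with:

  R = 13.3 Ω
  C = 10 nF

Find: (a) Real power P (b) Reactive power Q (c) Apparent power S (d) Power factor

Step 1 — Angular frequency: ω = 2π·f = 2π·846 = 5316 rad/s.
Step 2 — Component impedances:
  R: Z = R = 13.3 Ω
  C: Z = 1/(jωC) = -j/(ω·C) = 0 - j1.881e+04 Ω
Step 3 — Series combination: Z_total = R + C = 13.3 - j1.881e+04 Ω = 1.881e+04∠-90.0° Ω.
Step 4 — Source phasor: V = 240∠0.0° V = 240 V.
Step 5 — Current: I = V / Z = 9.019e-06 + j0.01276 A = 0.01276∠90.0° A.
Step 6 — Complex power: S = V·I* = 0.002165 - j3.062 VA.
Step 7 — Real power: P = Re(S) = 0.002165 W.
Step 8 — Reactive power: Q = Im(S) = -3.062 VAR.
Step 9 — Apparent power: |S| = 3.062 VA.
Step 10 — Power factor: PF = P/|S| = 0.000707 (leading).

(a) P = 0.002165 W  (b) Q = -3.062 VAR  (c) S = 3.062 VA  (d) PF = 0.000707 (leading)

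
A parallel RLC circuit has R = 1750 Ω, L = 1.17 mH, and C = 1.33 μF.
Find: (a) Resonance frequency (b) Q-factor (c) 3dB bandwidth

Step 1 — Resonance: ω₀ = 1/√(LC) = 1/√(0.00117·1.33e-06) = 2.535e+04 rad/s.
Step 2 — f₀ = ω₀/(2π) = 4035 Hz.
Step 3 — Parallel Q: Q = R/(ω₀L) = 1750/(2.535e+04·0.00117) = 59.
Step 4 — Bandwidth: Δω = ω₀/Q = 429.6 rad/s; BW = Δω/(2π) = 68.38 Hz.

(a) f₀ = 4035 Hz  (b) Q = 59  (c) BW = 68.38 Hz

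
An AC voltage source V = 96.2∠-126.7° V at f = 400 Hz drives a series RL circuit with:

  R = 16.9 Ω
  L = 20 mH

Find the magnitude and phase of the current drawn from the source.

Step 1 — Angular frequency: ω = 2π·f = 2π·400 = 2513 rad/s.
Step 2 — Component impedances:
  R: Z = R = 16.9 Ω
  L: Z = jωL = j·2513·0.02 = 0 + j50.27 Ω
Step 3 — Series combination: Z_total = R + L = 16.9 + j50.27 Ω = 53.03∠71.4° Ω.
Step 4 — Source phasor: V = 96.2∠-126.7° V = -57.49 - j77.13 V.
Step 5 — Ohm's law: I = V / Z_total = (-57.49 - j77.13) / (16.9 + j50.27) = -1.724 + j0.5641 A.
Step 6 — Convert to polar: |I| = 1.814 A, ∠I = 161.9°.

I = 1.814∠161.9° A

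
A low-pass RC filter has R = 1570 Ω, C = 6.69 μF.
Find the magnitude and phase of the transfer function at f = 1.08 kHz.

Step 1 — Angular frequency: ω = 2π·1080 = 6786 rad/s.
Step 2 — Transfer function: H(jω) = 1/(1 + jωRC).
Step 3 — Denominator: 1 + jωRC = 1 + j·6786·1570·6.69e-06 = 1 + j71.27.
Step 4 — H = 0.0001968 - j0.01403.
Step 5 — Magnitude: |H| = 0.01403 (-37.1 dB); phase: φ = -89.2°.

|H| = 0.01403 (-37.1 dB), φ = -89.2°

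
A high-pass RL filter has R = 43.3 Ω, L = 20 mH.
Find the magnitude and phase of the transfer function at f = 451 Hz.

Step 1 — Angular frequency: ω = 2π·451 = 2834 rad/s.
Step 2 — Transfer function: H(jω) = jωL/(R + jωL).
Step 3 — Numerator jωL = j·56.67; denominator R + jωL = 43.3 + j56.67.
Step 4 — H = 0.6314 + j0.4824.
Step 5 — Magnitude: |H| = 0.7946 (-2.0 dB); phase: φ = 37.4°.

|H| = 0.7946 (-2.0 dB), φ = 37.4°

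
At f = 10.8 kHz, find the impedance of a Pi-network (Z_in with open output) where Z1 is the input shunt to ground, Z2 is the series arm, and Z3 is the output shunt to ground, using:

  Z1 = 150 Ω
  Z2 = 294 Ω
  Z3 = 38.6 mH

Step 1 — Angular frequency: ω = 2π·f = 2π·1.08e+04 = 6.786e+04 rad/s.
Step 2 — Component impedances:
  Z1: Z = R = 150 Ω
  Z2: Z = R = 294 Ω
  Z3: Z = jωL = j·6.786e+04·0.0386 = 0 + j2619 Ω
Step 3 — With open output, the series arm Z2 and the output shunt Z3 appear in series to ground: Z2 + Z3 = 294 + j2619 Ω.
Step 4 — Parallel with input shunt Z1: Z_in = Z1 || (Z2 + Z3) = 148.6 + j8.35 Ω = 148.8∠3.2° Ω.

Z = 148.6 + j8.35 Ω = 148.8∠3.2° Ω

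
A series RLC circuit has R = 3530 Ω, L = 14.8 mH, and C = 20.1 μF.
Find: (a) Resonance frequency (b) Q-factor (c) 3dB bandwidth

Step 1 — Resonance: ω₀ = 1/√(LC) = 1/√(0.0148·2.01e-05) = 1833 rad/s.
Step 2 — f₀ = ω₀/(2π) = 291.8 Hz.
Step 3 — Series Q: Q = ω₀L/R = 1833·0.0148/3530 = 0.007687.
Step 4 — Bandwidth: Δω = ω₀/Q = 2.385e+05 rad/s; BW = Δω/(2π) = 3.796e+04 Hz.

(a) f₀ = 291.8 Hz  (b) Q = 0.007687  (c) BW = 3.796e+04 Hz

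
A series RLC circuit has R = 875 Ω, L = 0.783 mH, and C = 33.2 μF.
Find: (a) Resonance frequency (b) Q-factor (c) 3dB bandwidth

Step 1 — Resonance condition Im(Z)=0 gives ω₀ = 1/√(LC).
Step 2 — ω₀ = 1/√(0.000783·3.32e-05) = 6202 rad/s.
Step 3 — f₀ = ω₀/(2π) = 987.1 Hz.
Step 4 — Series Q: Q = ω₀L/R = 6202·0.000783/875 = 0.00555.
Step 5 — 3dB bandwidth: Δω = ω₀/Q = 1.117e+06 rad/s; BW = Δω/(2π) = 1.779e+05 Hz.

(a) f₀ = 987.1 Hz  (b) Q = 0.00555  (c) BW = 1.779e+05 Hz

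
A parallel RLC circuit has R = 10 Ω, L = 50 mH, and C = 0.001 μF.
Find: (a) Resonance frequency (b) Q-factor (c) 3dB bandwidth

Step 1 — Resonance: ω₀ = 1/√(LC) = 1/√(0.05·1e-09) = 1.414e+05 rad/s.
Step 2 — f₀ = ω₀/(2π) = 2.251e+04 Hz.
Step 3 — Parallel Q: Q = R/(ω₀L) = 10/(1.414e+05·0.05) = 0.001414.
Step 4 — Bandwidth: Δω = ω₀/Q = 1e+08 rad/s; BW = Δω/(2π) = 1.592e+07 Hz.

(a) f₀ = 2.251e+04 Hz  (b) Q = 0.001414  (c) BW = 1.592e+07 Hz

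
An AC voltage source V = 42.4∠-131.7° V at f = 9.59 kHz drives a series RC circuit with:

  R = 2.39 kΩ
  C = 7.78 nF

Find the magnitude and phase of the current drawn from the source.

Step 1 — Angular frequency: ω = 2π·f = 2π·9590 = 6.026e+04 rad/s.
Step 2 — Component impedances:
  R: Z = R = 2390 Ω
  C: Z = 1/(jωC) = -j/(ω·C) = 0 - j2133 Ω
Step 3 — Series combination: Z_total = R + C = 2390 - j2133 Ω = 3204∠-41.7° Ω.
Step 4 — Source phasor: V = 42.4∠-131.7° V = -28.21 - j31.66 V.
Step 5 — Ohm's law: I = V / Z_total = (-28.21 - j31.66) / (2390 - j2133) = 1.154e-05 - j0.01324 A.
Step 6 — Convert to polar: |I| = 0.01324 A, ∠I = -90.0°.

I = 0.01324∠-90.0° A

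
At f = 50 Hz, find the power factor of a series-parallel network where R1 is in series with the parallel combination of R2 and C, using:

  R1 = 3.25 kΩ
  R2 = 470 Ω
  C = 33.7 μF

Step 1 — Angular frequency: ω = 2π·f = 2π·50 = 314.2 rad/s.
Step 2 — Component impedances:
  R1: Z = R = 3250 Ω
  R2: Z = R = 470 Ω
  C: Z = 1/(jωC) = -j/(ω·C) = 0 - j94.45 Ω
Step 3 — Parallel branch: R2 || C = 1/(1/R2 + 1/C) = 18.25 - j90.79 Ω.
Step 4 — Series with R1: Z_total = R1 + (R2 || C) = 3268 - j90.79 Ω = 3270∠-1.6° Ω.
Step 5 — Power factor: PF = cos(φ) = Re(Z)/|Z| = 3268.2/3269.5 = 0.9996.
Step 6 — Type: Im(Z) = -90.79 ⇒ leading (phase φ = -1.6°).

PF = 0.9996 (leading, φ = -1.6°)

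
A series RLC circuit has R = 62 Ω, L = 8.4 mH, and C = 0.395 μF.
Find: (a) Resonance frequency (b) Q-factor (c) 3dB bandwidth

Step 1 — Resonance: ω₀ = 1/√(LC) = 1/√(0.0084·3.95e-07) = 1.736e+04 rad/s.
Step 2 — f₀ = ω₀/(2π) = 2763 Hz.
Step 3 — Series Q: Q = ω₀L/R = 1.736e+04·0.0084/62 = 2.352.
Step 4 — Bandwidth: Δω = ω₀/Q = 7381 rad/s; BW = Δω/(2π) = 1175 Hz.

(a) f₀ = 2763 Hz  (b) Q = 2.352  (c) BW = 1175 Hz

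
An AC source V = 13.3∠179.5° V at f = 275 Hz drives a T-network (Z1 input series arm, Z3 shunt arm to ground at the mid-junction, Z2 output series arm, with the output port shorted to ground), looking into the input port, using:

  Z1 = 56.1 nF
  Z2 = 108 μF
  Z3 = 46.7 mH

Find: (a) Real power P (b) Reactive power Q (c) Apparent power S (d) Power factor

Step 1 — Angular frequency: ω = 2π·f = 2π·275 = 1728 rad/s.
Step 2 — Component impedances:
  Z1: Z = 1/(jωC) = -j/(ω·C) = 0 - j1.032e+04 Ω
  Z2: Z = 1/(jωC) = -j/(ω·C) = 0 - j5.359 Ω
  Z3: Z = jωL = j·1728·0.0467 = 0 + j80.69 Ω
Step 3 — With the output port shorted to ground, the output series arm Z2 runs from the junction to ground; the shunt arm Z3 also runs from the junction to ground. They appear in parallel: Z3 || Z2 = 0 - j5.74 Ω.
Step 4 — Series with input arm Z1: Z_in = Z1 + (Z3 || Z2) = 0 - j1.032e+04 Ω = 1.032e+04∠-90.0° Ω.
Step 5 — Source phasor: V = 13.3∠179.5° V = -13.3 + j0.1161 V.
Step 6 — Current: I = V / Z = -1.124e-05 - j0.001288 A = 0.001289∠-90.5° A.
Step 7 — Complex power: S = V·I* = 0 - j0.01714 VA.
Step 8 — Real power: P = Re(S) = 0 W.
Step 9 — Reactive power: Q = Im(S) = -0.01714 VAR.
Step 10 — Apparent power: |S| = 0.01714 VA.
Step 11 — Power factor: PF = P/|S| = 0 (leading).

(a) P = 0 W  (b) Q = -0.01714 VAR  (c) S = 0.01714 VA  (d) PF = 0 (leading)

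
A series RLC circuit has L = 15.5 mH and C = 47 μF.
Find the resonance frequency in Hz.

Step 1 — Resonance condition Im(Z)=0 gives ω₀ = 1/√(LC).
Step 2 — ω₀ = 1/√(0.0155·4.7e-05) = 1172 rad/s.
Step 3 — f₀ = ω₀/(2π) = 186.5 Hz.

f₀ = 186.5 Hz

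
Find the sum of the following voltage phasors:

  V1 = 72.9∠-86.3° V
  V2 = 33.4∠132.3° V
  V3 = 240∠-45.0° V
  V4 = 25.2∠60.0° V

Step 1 — Convert each phasor to rectangular form:
  V1 = 72.9·(cos(-86.3°) + j·sin(-86.3°)) = 4.704 - j72.75 V
  V2 = 33.4·(cos(132.3°) + j·sin(132.3°)) = -22.48 + j24.7 V
  V3 = 240·(cos(-45.0°) + j·sin(-45.0°)) = 169.7 - j169.7 V
  V4 = 25.2·(cos(60.0°) + j·sin(60.0°)) = 12.6 + j21.82 V
Step 2 — Sum components: V_total = 164.5 - j195.9 V.
Step 3 — Convert to polar: |V_total| = 255.8 V, ∠V_total = -50.0°.

V_total = 255.8∠-50.0° V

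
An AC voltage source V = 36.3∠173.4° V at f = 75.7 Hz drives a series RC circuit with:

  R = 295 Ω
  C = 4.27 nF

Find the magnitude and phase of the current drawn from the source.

Step 1 — Angular frequency: ω = 2π·f = 2π·75.7 = 475.6 rad/s.
Step 2 — Component impedances:
  R: Z = R = 295 Ω
  C: Z = 1/(jωC) = -j/(ω·C) = 0 - j4.924e+05 Ω
Step 3 — Series combination: Z_total = R + C = 295 - j4.924e+05 Ω = 4.924e+05∠-90.0° Ω.
Step 4 — Source phasor: V = 36.3∠173.4° V = -36.06 + j4.172 V.
Step 5 — Ohm's law: I = V / Z_total = (-36.06 + j4.172) / (295 - j4.924e+05) = -8.518e-06 - j7.323e-05 A.
Step 6 — Convert to polar: |I| = 7.372e-05 A, ∠I = -96.6°.

I = 7.372e-05∠-96.6° A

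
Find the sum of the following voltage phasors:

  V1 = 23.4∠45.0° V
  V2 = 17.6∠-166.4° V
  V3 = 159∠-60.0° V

Step 1 — Convert each phasor to rectangular form:
  V1 = 23.4·(cos(45.0°) + j·sin(45.0°)) = 16.55 + j16.55 V
  V2 = 17.6·(cos(-166.4°) + j·sin(-166.4°)) = -17.11 - j4.139 V
  V3 = 159·(cos(-60.0°) + j·sin(-60.0°)) = 79.5 - j137.7 V
Step 2 — Sum components: V_total = 78.94 - j125.3 V.
Step 3 — Convert to polar: |V_total| = 148.1 V, ∠V_total = -57.8°.

V_total = 148.1∠-57.8° V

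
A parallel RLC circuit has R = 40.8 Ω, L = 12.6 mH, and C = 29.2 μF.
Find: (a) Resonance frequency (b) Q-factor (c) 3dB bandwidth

Step 1 — Resonance: ω₀ = 1/√(LC) = 1/√(0.0126·2.92e-05) = 1649 rad/s.
Step 2 — f₀ = ω₀/(2π) = 262.4 Hz.
Step 3 — Parallel Q: Q = R/(ω₀L) = 40.8/(1649·0.0126) = 1.964.
Step 4 — Bandwidth: Δω = ω₀/Q = 839.4 rad/s; BW = Δω/(2π) = 133.6 Hz.

(a) f₀ = 262.4 Hz  (b) Q = 1.964  (c) BW = 133.6 Hz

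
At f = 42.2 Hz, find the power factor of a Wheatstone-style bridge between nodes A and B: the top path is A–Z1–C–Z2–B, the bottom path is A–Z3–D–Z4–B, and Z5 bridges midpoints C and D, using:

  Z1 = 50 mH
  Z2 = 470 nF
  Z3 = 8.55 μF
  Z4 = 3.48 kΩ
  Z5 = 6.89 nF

Step 1 — Angular frequency: ω = 2π·f = 2π·42.2 = 265.2 rad/s.
Step 2 — Component impedances:
  Z1: Z = jωL = j·265.2·0.05 = 0 + j13.26 Ω
  Z2: Z = 1/(jωC) = -j/(ω·C) = 0 - j8024 Ω
  Z3: Z = 1/(jωC) = -j/(ω·C) = 0 - j441.1 Ω
  Z4: Z = R = 3480 Ω
  Z5: Z = 1/(jωC) = -j/(ω·C) = 0 - j5.474e+05 Ω
Step 3 — Bridge requires nodal analysis (the Z5 bridge couples midpoints C and D, so the two paths cannot be reduced to a simple series/parallel combination). Setting node B to ground and injecting 1 A at node A, the 3-node admittance system at A, C, D solves to V_A = Z_AB = 2673 - j1518 Ω = 3074∠-29.6° Ω.
Step 4 — Power factor: PF = cos(φ) = Re(Z)/|Z| = 2673.3/3074.5 = 0.8695.
Step 5 — Type: Im(Z) = -1518 ⇒ leading (phase φ = -29.6°).

PF = 0.8695 (leading, φ = -29.6°)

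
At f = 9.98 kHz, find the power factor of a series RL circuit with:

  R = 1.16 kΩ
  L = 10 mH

Step 1 — Angular frequency: ω = 2π·f = 2π·9980 = 6.271e+04 rad/s.
Step 2 — Component impedances:
  R: Z = R = 1160 Ω
  L: Z = jωL = j·6.271e+04·0.01 = 0 + j627.1 Ω
Step 3 — Series combination: Z_total = R + L = 1160 + j627.1 Ω = 1319∠28.4° Ω.
Step 4 — Power factor: PF = cos(φ) = Re(Z)/|Z| = 1160/1318.6 = 0.8797.
Step 5 — Type: Im(Z) = 627.1 ⇒ lagging (phase φ = 28.4°).

PF = 0.8797 (lagging, φ = 28.4°)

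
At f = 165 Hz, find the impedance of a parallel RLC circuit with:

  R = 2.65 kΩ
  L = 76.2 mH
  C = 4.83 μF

Step 1 — Angular frequency: ω = 2π·f = 2π·165 = 1037 rad/s.
Step 2 — Component impedances:
  R: Z = R = 2650 Ω
  L: Z = jωL = j·1037·0.0762 = 0 + j79 Ω
  C: Z = 1/(jωC) = -j/(ω·C) = 0 - j199.7 Ω
Step 3 — Parallel combination: 1/Z_total = 1/R + 1/L + 1/C; Z_total = 6.431 + j130.4 Ω = 130.5∠87.2° Ω.

Z = 6.431 + j130.4 Ω = 130.5∠87.2° Ω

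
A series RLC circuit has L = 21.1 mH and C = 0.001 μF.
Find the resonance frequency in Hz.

Step 1 — Resonance condition Im(Z)=0 gives ω₀ = 1/√(LC).
Step 2 — ω₀ = 1/√(0.0211·1e-09) = 2.177e+05 rad/s.
Step 3 — f₀ = ω₀/(2π) = 3.465e+04 Hz.

f₀ = 3.465e+04 Hz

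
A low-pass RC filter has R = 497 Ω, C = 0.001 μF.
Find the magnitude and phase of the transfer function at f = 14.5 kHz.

Step 1 — Angular frequency: ω = 2π·1.45e+04 = 9.111e+04 rad/s.
Step 2 — Transfer function: H(jω) = 1/(1 + jωRC).
Step 3 — Denominator: 1 + jωRC = 1 + j·9.111e+04·497·1e-09 = 1 + j0.04528.
Step 4 — H = 0.998 - j0.04519.
Step 5 — Magnitude: |H| = 0.999 (-0.0 dB); phase: φ = -2.6°.

|H| = 0.999 (-0.0 dB), φ = -2.6°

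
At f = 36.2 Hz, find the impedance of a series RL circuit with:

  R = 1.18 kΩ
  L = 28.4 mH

Step 1 — Angular frequency: ω = 2π·f = 2π·36.2 = 227.5 rad/s.
Step 2 — Component impedances:
  R: Z = R = 1180 Ω
  L: Z = jωL = j·227.5·0.0284 = 0 + j6.46 Ω
Step 3 — Series combination: Z_total = R + L = 1180 + j6.46 Ω = 1180∠0.3° Ω.

Z = 1180 + j6.46 Ω = 1180∠0.3° Ω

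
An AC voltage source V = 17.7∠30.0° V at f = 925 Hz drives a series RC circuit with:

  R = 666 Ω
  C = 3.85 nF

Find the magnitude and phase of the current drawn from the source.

Step 1 — Angular frequency: ω = 2π·f = 2π·925 = 5812 rad/s.
Step 2 — Component impedances:
  R: Z = R = 666 Ω
  C: Z = 1/(jωC) = -j/(ω·C) = 0 - j4.469e+04 Ω
Step 3 — Series combination: Z_total = R + C = 666 - j4.469e+04 Ω = 4.47e+04∠-89.1° Ω.
Step 4 — Source phasor: V = 17.7∠30.0° V = 15.33 + j8.85 V.
Step 5 — Ohm's law: I = V / Z_total = (15.33 + j8.85) / (666 - j4.469e+04) = -0.0001929 + j0.0003459 A.
Step 6 — Convert to polar: |I| = 0.000396 A, ∠I = 119.1°.

I = 0.000396∠119.1° A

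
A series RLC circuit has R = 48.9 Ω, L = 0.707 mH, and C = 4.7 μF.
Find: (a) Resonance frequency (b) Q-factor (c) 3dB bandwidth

Step 1 — Resonance: ω₀ = 1/√(LC) = 1/√(0.000707·4.7e-06) = 1.735e+04 rad/s.
Step 2 — f₀ = ω₀/(2π) = 2761 Hz.
Step 3 — Series Q: Q = ω₀L/R = 1.735e+04·0.000707/48.9 = 0.2508.
Step 4 — Bandwidth: Δω = ω₀/Q = 6.917e+04 rad/s; BW = Δω/(2π) = 1.101e+04 Hz.

(a) f₀ = 2761 Hz  (b) Q = 0.2508  (c) BW = 1.101e+04 Hz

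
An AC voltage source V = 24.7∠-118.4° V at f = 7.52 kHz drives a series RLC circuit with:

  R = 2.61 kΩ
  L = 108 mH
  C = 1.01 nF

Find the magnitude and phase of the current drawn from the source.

Step 1 — Angular frequency: ω = 2π·f = 2π·7520 = 4.725e+04 rad/s.
Step 2 — Component impedances:
  R: Z = R = 2610 Ω
  L: Z = jωL = j·4.725e+04·0.108 = 0 + j5103 Ω
  C: Z = 1/(jωC) = -j/(ω·C) = 0 - j2.095e+04 Ω
Step 3 — Series combination: Z_total = R + L + C = 2610 - j1.585e+04 Ω = 1.607e+04∠-80.7° Ω.
Step 4 — Source phasor: V = 24.7∠-118.4° V = -11.75 - j21.73 V.
Step 5 — Ohm's law: I = V / Z_total = (-11.75 - j21.73) / (2610 - j1.585e+04) = 0.001216 - j0.0009413 A.
Step 6 — Convert to polar: |I| = 0.001537 A, ∠I = -37.7°.

I = 0.001537∠-37.7° A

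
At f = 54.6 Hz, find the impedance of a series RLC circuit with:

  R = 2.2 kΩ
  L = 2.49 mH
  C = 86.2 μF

Step 1 — Angular frequency: ω = 2π·f = 2π·54.6 = 343.1 rad/s.
Step 2 — Component impedances:
  R: Z = R = 2200 Ω
  L: Z = jωL = j·343.1·0.00249 = 0 + j0.8542 Ω
  C: Z = 1/(jωC) = -j/(ω·C) = 0 - j33.82 Ω
Step 3 — Series combination: Z_total = R + L + C = 2200 - j32.96 Ω = 2200∠-0.9° Ω.

Z = 2200 - j32.96 Ω = 2200∠-0.9° Ω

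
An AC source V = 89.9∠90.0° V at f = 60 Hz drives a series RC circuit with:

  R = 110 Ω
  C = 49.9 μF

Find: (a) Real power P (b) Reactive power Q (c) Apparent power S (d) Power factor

Step 1 — Angular frequency: ω = 2π·f = 2π·60 = 377 rad/s.
Step 2 — Component impedances:
  R: Z = R = 110 Ω
  C: Z = 1/(jωC) = -j/(ω·C) = 0 - j53.16 Ω
Step 3 — Series combination: Z_total = R + C = 110 - j53.16 Ω = 122.2∠-25.8° Ω.
Step 4 — Source phasor: V = 89.9∠90.0° V = 0 + j89.9 V.
Step 5 — Current: I = V / Z = -0.3202 + j0.6625 A = 0.7359∠115.8° A.
Step 6 — Complex power: S = V·I* = 59.56 - j28.78 VA.
Step 7 — Real power: P = Re(S) = 59.56 W.
Step 8 — Reactive power: Q = Im(S) = -28.78 VAR.
Step 9 — Apparent power: |S| = 66.15 VA.
Step 10 — Power factor: PF = P/|S| = 0.9004 (leading).

(a) P = 59.56 W  (b) Q = -28.78 VAR  (c) S = 66.15 VA  (d) PF = 0.9004 (leading)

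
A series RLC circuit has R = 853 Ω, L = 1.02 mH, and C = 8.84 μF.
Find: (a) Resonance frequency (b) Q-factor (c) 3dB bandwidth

Step 1 — Resonance: ω₀ = 1/√(LC) = 1/√(0.00102·8.84e-06) = 1.053e+04 rad/s.
Step 2 — f₀ = ω₀/(2π) = 1676 Hz.
Step 3 — Series Q: Q = ω₀L/R = 1.053e+04·0.00102/853 = 0.01259.
Step 4 — Bandwidth: Δω = ω₀/Q = 8.363e+05 rad/s; BW = Δω/(2π) = 1.331e+05 Hz.

(a) f₀ = 1676 Hz  (b) Q = 0.01259  (c) BW = 1.331e+05 Hz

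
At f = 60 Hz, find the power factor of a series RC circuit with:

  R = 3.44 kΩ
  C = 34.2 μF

Step 1 — Angular frequency: ω = 2π·f = 2π·60 = 377 rad/s.
Step 2 — Component impedances:
  R: Z = R = 3440 Ω
  C: Z = 1/(jωC) = -j/(ω·C) = 0 - j77.56 Ω
Step 3 — Series combination: Z_total = R + C = 3440 - j77.56 Ω = 3441∠-1.3° Ω.
Step 4 — Power factor: PF = cos(φ) = Re(Z)/|Z| = 3440/3441 = 0.9997.
Step 5 — Type: Im(Z) = -77.56 ⇒ leading (phase φ = -1.3°).

PF = 0.9997 (leading, φ = -1.3°)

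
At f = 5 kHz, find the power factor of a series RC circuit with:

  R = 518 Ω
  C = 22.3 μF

Step 1 — Angular frequency: ω = 2π·f = 2π·5000 = 3.142e+04 rad/s.
Step 2 — Component impedances:
  R: Z = R = 518 Ω
  C: Z = 1/(jωC) = -j/(ω·C) = 0 - j1.427 Ω
Step 3 — Series combination: Z_total = R + C = 518 - j1.427 Ω = 518∠-0.2° Ω.
Step 4 — Power factor: PF = cos(φ) = Re(Z)/|Z| = 518/518 = 1.
Step 5 — Type: Im(Z) = -1.427 ⇒ leading (phase φ = -0.2°).

PF = 1 (leading, φ = -0.2°)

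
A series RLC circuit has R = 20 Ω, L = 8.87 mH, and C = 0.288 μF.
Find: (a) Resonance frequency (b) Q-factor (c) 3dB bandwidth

Step 1 — Resonance condition Im(Z)=0 gives ω₀ = 1/√(LC).
Step 2 — ω₀ = 1/√(0.00887·2.88e-07) = 1.979e+04 rad/s.
Step 3 — f₀ = ω₀/(2π) = 3149 Hz.
Step 4 — Series Q: Q = ω₀L/R = 1.979e+04·0.00887/20 = 8.775.
Step 5 — 3dB bandwidth: Δω = ω₀/Q = 2255 rad/s; BW = Δω/(2π) = 358.9 Hz.

(a) f₀ = 3149 Hz  (b) Q = 8.775  (c) BW = 358.9 Hz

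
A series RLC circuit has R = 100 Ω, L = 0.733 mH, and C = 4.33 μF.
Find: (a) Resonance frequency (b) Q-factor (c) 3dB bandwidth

Step 1 — Resonance: ω₀ = 1/√(LC) = 1/√(0.000733·4.33e-06) = 1.775e+04 rad/s.
Step 2 — f₀ = ω₀/(2π) = 2825 Hz.
Step 3 — Series Q: Q = ω₀L/R = 1.775e+04·0.000733/100 = 0.1301.
Step 4 — Bandwidth: Δω = ω₀/Q = 1.364e+05 rad/s; BW = Δω/(2π) = 2.171e+04 Hz.

(a) f₀ = 2825 Hz  (b) Q = 0.1301  (c) BW = 2.171e+04 Hz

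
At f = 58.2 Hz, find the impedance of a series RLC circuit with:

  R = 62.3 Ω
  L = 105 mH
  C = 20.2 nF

Step 1 — Angular frequency: ω = 2π·f = 2π·58.2 = 365.7 rad/s.
Step 2 — Component impedances:
  R: Z = R = 62.3 Ω
  L: Z = jωL = j·365.7·0.105 = 0 + j38.4 Ω
  C: Z = 1/(jωC) = -j/(ω·C) = 0 - j1.354e+05 Ω
Step 3 — Series combination: Z_total = R + L + C = 62.3 - j1.353e+05 Ω = 1.353e+05∠-90.0° Ω.

Z = 62.3 - j1.353e+05 Ω = 1.353e+05∠-90.0° Ω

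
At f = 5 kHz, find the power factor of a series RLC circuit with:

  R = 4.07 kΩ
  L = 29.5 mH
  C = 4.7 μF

Step 1 — Angular frequency: ω = 2π·f = 2π·5000 = 3.142e+04 rad/s.
Step 2 — Component impedances:
  R: Z = R = 4070 Ω
  L: Z = jωL = j·3.142e+04·0.0295 = 0 + j926.8 Ω
  C: Z = 1/(jωC) = -j/(ω·C) = 0 - j6.773 Ω
Step 3 — Series combination: Z_total = R + L + C = 4070 + j920 Ω = 4173∠12.7° Ω.
Step 4 — Power factor: PF = cos(φ) = Re(Z)/|Z| = 4070/4172.7 = 0.9754.
Step 5 — Type: Im(Z) = 920 ⇒ lagging (phase φ = 12.7°).

PF = 0.9754 (lagging, φ = 12.7°)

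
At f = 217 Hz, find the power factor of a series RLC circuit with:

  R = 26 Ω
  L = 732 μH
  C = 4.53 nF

Step 1 — Angular frequency: ω = 2π·f = 2π·217 = 1363 rad/s.
Step 2 — Component impedances:
  R: Z = R = 26 Ω
  L: Z = jωL = j·1363·0.000732 = 0 + j0.998 Ω
  C: Z = 1/(jωC) = -j/(ω·C) = 0 - j1.619e+05 Ω
Step 3 — Series combination: Z_total = R + L + C = 26 - j1.619e+05 Ω = 1.619e+05∠-90.0° Ω.
Step 4 — Power factor: PF = cos(φ) = Re(Z)/|Z| = 26/1.619e+05 = 0.0001606.
Step 5 — Type: Im(Z) = -1.619e+05 ⇒ leading (phase φ = -90.0°).

PF = 0.0001606 (leading, φ = -90.0°)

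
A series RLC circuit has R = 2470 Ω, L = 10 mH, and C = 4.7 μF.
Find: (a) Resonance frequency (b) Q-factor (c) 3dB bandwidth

Step 1 — Resonance: ω₀ = 1/√(LC) = 1/√(0.01·4.7e-06) = 4613 rad/s.
Step 2 — f₀ = ω₀/(2π) = 734.1 Hz.
Step 3 — Series Q: Q = ω₀L/R = 4613·0.01/2470 = 0.01867.
Step 4 — Bandwidth: Δω = ω₀/Q = 2.47e+05 rad/s; BW = Δω/(2π) = 3.931e+04 Hz.

(a) f₀ = 734.1 Hz  (b) Q = 0.01867  (c) BW = 3.931e+04 Hz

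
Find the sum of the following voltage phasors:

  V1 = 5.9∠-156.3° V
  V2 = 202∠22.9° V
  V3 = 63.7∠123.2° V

Step 1 — Convert each phasor to rectangular form:
  V1 = 5.9·(cos(-156.3°) + j·sin(-156.3°)) = -5.402 - j2.371 V
  V2 = 202·(cos(22.9°) + j·sin(22.9°)) = 186.1 + j78.6 V
  V3 = 63.7·(cos(123.2°) + j·sin(123.2°)) = -34.88 + j53.3 V
Step 2 — Sum components: V_total = 145.8 + j129.5 V.
Step 3 — Convert to polar: |V_total| = 195 V, ∠V_total = 41.6°.

V_total = 195∠41.6° V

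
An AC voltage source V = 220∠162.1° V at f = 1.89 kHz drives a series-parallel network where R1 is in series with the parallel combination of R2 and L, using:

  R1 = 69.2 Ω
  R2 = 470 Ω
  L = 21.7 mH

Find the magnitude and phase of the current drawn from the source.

Step 1 — Angular frequency: ω = 2π·f = 2π·1890 = 1.188e+04 rad/s.
Step 2 — Component impedances:
  R1: Z = R = 69.2 Ω
  R2: Z = R = 470 Ω
  L: Z = jωL = j·1.188e+04·0.0217 = 0 + j257.7 Ω
Step 3 — Parallel branch: R2 || L = 1/(1/R2 + 1/L) = 108.6 + j198.1 Ω.
Step 4 — Series with R1: Z_total = R1 + (R2 || L) = 177.8 + j198.1 Ω = 266.2∠48.1° Ω.
Step 5 — Source phasor: V = 220∠162.1° V = -209.4 + j67.62 V.
Step 6 — Ohm's law: I = V / Z_total = (-209.4 + j67.62) / (177.8 + j198.1) = -0.3362 + j0.7548 A.
Step 7 — Convert to polar: |I| = 0.8263 A, ∠I = 114.0°.

I = 0.8263∠114.0° A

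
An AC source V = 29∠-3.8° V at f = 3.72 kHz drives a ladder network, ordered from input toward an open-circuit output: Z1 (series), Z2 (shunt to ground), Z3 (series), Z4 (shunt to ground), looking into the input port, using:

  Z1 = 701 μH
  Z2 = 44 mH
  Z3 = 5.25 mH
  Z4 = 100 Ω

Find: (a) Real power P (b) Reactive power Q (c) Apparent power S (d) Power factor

Step 1 — Angular frequency: ω = 2π·f = 2π·3720 = 2.337e+04 rad/s.
Step 2 — Component impedances:
  Z1: Z = jωL = j·2.337e+04·0.000701 = 0 + j16.38 Ω
  Z2: Z = jωL = j·2.337e+04·0.044 = 0 + j1028 Ω
  Z3: Z = jωL = j·2.337e+04·0.00525 = 0 + j122.7 Ω
  Z4: Z = R = 100 Ω
Step 3 — Ladder network (open output): work backward from the far end, alternating series and parallel combinations. Z_in = 79.22 + j132.9 Ω = 154.7∠59.2° Ω.
Step 4 — Source phasor: V = 29∠-3.8° V = 28.94 - j1.922 V.
Step 5 — Current: I = V / Z = 0.08509 - j0.167 A = 0.1874∠-63.0° A.
Step 6 — Complex power: S = V·I* = 2.783 + j4.669 VA.
Step 7 — Real power: P = Re(S) = 2.783 W.
Step 8 — Reactive power: Q = Im(S) = 4.669 VAR.
Step 9 — Apparent power: |S| = 5.436 VA.
Step 10 — Power factor: PF = P/|S| = 0.512 (lagging).

(a) P = 2.783 W  (b) Q = 4.669 VAR  (c) S = 5.436 VA  (d) PF = 0.512 (lagging)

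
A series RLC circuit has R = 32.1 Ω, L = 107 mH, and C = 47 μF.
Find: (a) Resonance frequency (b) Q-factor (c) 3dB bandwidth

Step 1 — Resonance condition Im(Z)=0 gives ω₀ = 1/√(LC).
Step 2 — ω₀ = 1/√(0.107·4.7e-05) = 445.9 rad/s.
Step 3 — f₀ = ω₀/(2π) = 70.97 Hz.
Step 4 — Series Q: Q = ω₀L/R = 445.9·0.107/32.1 = 1.486.
Step 5 — 3dB bandwidth: Δω = ω₀/Q = 300 rad/s; BW = Δω/(2π) = 47.75 Hz.

(a) f₀ = 70.97 Hz  (b) Q = 1.486  (c) BW = 47.75 Hz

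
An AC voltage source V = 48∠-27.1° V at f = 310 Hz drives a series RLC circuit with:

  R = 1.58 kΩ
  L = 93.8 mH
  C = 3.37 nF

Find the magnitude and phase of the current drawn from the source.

Step 1 — Angular frequency: ω = 2π·f = 2π·310 = 1948 rad/s.
Step 2 — Component impedances:
  R: Z = R = 1580 Ω
  L: Z = jωL = j·1948·0.0938 = 0 + j182.7 Ω
  C: Z = 1/(jωC) = -j/(ω·C) = 0 - j1.523e+05 Ω
Step 3 — Series combination: Z_total = R + L + C = 1580 - j1.522e+05 Ω = 1.522e+05∠-89.4° Ω.
Step 4 — Source phasor: V = 48∠-27.1° V = 42.73 - j21.87 V.
Step 5 — Ohm's law: I = V / Z_total = (42.73 - j21.87) / (1580 - j1.522e+05) = 0.0001466 + j0.0002793 A.
Step 6 — Convert to polar: |I| = 0.0003154 A, ∠I = 62.3°.

I = 0.0003154∠62.3° A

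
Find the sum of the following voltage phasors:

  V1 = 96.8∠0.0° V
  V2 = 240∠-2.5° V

Step 1 — Convert each phasor to rectangular form:
  V1 = 96.8·(cos(0.0°) + j·sin(0.0°)) = 96.8 V
  V2 = 240·(cos(-2.5°) + j·sin(-2.5°)) = 239.8 - j10.47 V
Step 2 — Sum components: V_total = 336.6 - j10.47 V.
Step 3 — Convert to polar: |V_total| = 336.7 V, ∠V_total = -1.8°.

V_total = 336.7∠-1.8° V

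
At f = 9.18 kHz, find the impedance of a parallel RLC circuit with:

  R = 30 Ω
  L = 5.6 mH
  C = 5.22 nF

Step 1 — Angular frequency: ω = 2π·f = 2π·9180 = 5.768e+04 rad/s.
Step 2 — Component impedances:
  R: Z = R = 30 Ω
  L: Z = jωL = j·5.768e+04·0.0056 = 0 + j323 Ω
  C: Z = 1/(jωC) = -j/(ω·C) = 0 - j3321 Ω
Step 3 — Parallel combination: 1/Z_total = 1/R + 1/L + 1/C; Z_total = 29.79 + j2.498 Ω = 29.9∠4.8° Ω.

Z = 29.79 + j2.498 Ω = 29.9∠4.8° Ω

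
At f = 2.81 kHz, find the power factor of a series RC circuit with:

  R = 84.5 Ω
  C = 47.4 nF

Step 1 — Angular frequency: ω = 2π·f = 2π·2810 = 1.766e+04 rad/s.
Step 2 — Component impedances:
  R: Z = R = 84.5 Ω
  C: Z = 1/(jωC) = -j/(ω·C) = 0 - j1195 Ω
Step 3 — Series combination: Z_total = R + C = 84.5 - j1195 Ω = 1198∠-86.0° Ω.
Step 4 — Power factor: PF = cos(φ) = Re(Z)/|Z| = 84.5/1197.9 = 0.07054.
Step 5 — Type: Im(Z) = -1195 ⇒ leading (phase φ = -86.0°).

PF = 0.07054 (leading, φ = -86.0°)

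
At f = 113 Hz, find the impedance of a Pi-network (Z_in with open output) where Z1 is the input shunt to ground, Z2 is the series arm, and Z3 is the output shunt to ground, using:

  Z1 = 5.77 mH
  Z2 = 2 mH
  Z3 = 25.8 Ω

Step 1 — Angular frequency: ω = 2π·f = 2π·113 = 710 rad/s.
Step 2 — Component impedances:
  Z1: Z = jωL = j·710·0.00577 = 0 + j4.097 Ω
  Z2: Z = jωL = j·710·0.002 = 0 + j1.42 Ω
  Z3: Z = R = 25.8 Ω
Step 3 — With open output, the series arm Z2 and the output shunt Z3 appear in series to ground: Z2 + Z3 = 25.8 + j1.42 Ω.
Step 4 — Parallel with input shunt Z1: Z_in = Z1 || (Z2 + Z3) = 0.6221 + j3.964 Ω = 4.012∠81.1° Ω.

Z = 0.6221 + j3.964 Ω = 4.012∠81.1° Ω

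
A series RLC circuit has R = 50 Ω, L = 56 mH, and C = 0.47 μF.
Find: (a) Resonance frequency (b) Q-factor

Step 1 — Resonance condition Im(Z)=0 gives ω₀ = 1/√(LC).
Step 2 — ω₀ = 1/√(0.056·4.7e-07) = 6164 rad/s.
Step 3 — f₀ = ω₀/(2π) = 981 Hz.
Step 4 — Series Q: Q = ω₀L/R = 6164·0.056/50 = 6.904.

(a) f₀ = 981 Hz  (b) Q = 6.904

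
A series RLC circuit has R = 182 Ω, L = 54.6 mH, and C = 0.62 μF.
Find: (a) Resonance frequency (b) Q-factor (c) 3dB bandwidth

Step 1 — Resonance: ω₀ = 1/√(LC) = 1/√(0.0546·6.2e-07) = 5435 rad/s.
Step 2 — f₀ = ω₀/(2π) = 865 Hz.
Step 3 — Series Q: Q = ω₀L/R = 5435·0.0546/182 = 1.631.
Step 4 — Bandwidth: Δω = ω₀/Q = 3333 rad/s; BW = Δω/(2π) = 530.5 Hz.

(a) f₀ = 865 Hz  (b) Q = 1.631  (c) BW = 530.5 Hz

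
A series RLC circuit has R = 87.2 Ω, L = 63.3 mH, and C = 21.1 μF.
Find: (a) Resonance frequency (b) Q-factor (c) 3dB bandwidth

Step 1 — Resonance: ω₀ = 1/√(LC) = 1/√(0.0633·2.11e-05) = 865.3 rad/s.
Step 2 — f₀ = ω₀/(2π) = 137.7 Hz.
Step 3 — Series Q: Q = ω₀L/R = 865.3·0.0633/87.2 = 0.6281.
Step 4 — Bandwidth: Δω = ω₀/Q = 1378 rad/s; BW = Δω/(2π) = 219.2 Hz.

(a) f₀ = 137.7 Hz  (b) Q = 0.6281  (c) BW = 219.2 Hz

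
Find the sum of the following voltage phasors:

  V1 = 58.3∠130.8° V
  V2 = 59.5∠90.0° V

Step 1 — Convert each phasor to rectangular form:
  V1 = 58.3·(cos(130.8°) + j·sin(130.8°)) = -38.09 + j44.13 V
  V2 = 59.5·(cos(90.0°) + j·sin(90.0°)) = 0 + j59.5 V
Step 2 — Sum components: V_total = -38.09 + j103.6 V.
Step 3 — Convert to polar: |V_total| = 110.4 V, ∠V_total = 110.2°.

V_total = 110.4∠110.2° V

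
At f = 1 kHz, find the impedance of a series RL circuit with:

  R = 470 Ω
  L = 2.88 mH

Step 1 — Angular frequency: ω = 2π·f = 2π·1000 = 6283 rad/s.
Step 2 — Component impedances:
  R: Z = R = 470 Ω
  L: Z = jωL = j·6283·0.00288 = 0 + j18.1 Ω
Step 3 — Series combination: Z_total = R + L = 470 + j18.1 Ω = 470.3∠2.2° Ω.

Z = 470 + j18.1 Ω = 470.3∠2.2° Ω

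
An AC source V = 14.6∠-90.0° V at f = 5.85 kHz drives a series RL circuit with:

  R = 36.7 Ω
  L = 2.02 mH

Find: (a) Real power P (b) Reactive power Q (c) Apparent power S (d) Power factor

Step 1 — Angular frequency: ω = 2π·f = 2π·5850 = 3.676e+04 rad/s.
Step 2 — Component impedances:
  R: Z = R = 36.7 Ω
  L: Z = jωL = j·3.676e+04·0.00202 = 0 + j74.25 Ω
Step 3 — Series combination: Z_total = R + L = 36.7 + j74.25 Ω = 82.82∠63.7° Ω.
Step 4 — Source phasor: V = 14.6∠-90.0° V = 0 - j14.6 V.
Step 5 — Current: I = V / Z = -0.158 - j0.07811 A = 0.1763∠-153.7° A.
Step 6 — Complex power: S = V·I* = 1.14 + j2.307 VA.
Step 7 — Real power: P = Re(S) = 1.14 W.
Step 8 — Reactive power: Q = Im(S) = 2.307 VAR.
Step 9 — Apparent power: |S| = 2.574 VA.
Step 10 — Power factor: PF = P/|S| = 0.4431 (lagging).

(a) P = 1.14 W  (b) Q = 2.307 VAR  (c) S = 2.574 VA  (d) PF = 0.4431 (lagging)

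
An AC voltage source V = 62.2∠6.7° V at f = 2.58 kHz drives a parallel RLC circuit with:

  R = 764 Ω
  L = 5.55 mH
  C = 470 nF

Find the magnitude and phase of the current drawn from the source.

Step 1 — Angular frequency: ω = 2π·f = 2π·2580 = 1.621e+04 rad/s.
Step 2 — Component impedances:
  R: Z = R = 764 Ω
  L: Z = jωL = j·1.621e+04·0.00555 = 0 + j89.97 Ω
  C: Z = 1/(jωC) = -j/(ω·C) = 0 - j131.3 Ω
Step 3 — Parallel combination: 1/Z_total = 1/R + 1/L + 1/C; Z_total = 93.93 + j250.9 Ω = 267.9∠69.5° Ω.
Step 4 — Source phasor: V = 62.2∠6.7° V = 61.78 + j7.257 V.
Step 5 — Ohm's law: I = V / Z_total = (61.78 + j7.257) / (93.93 + j250.9) = 0.1062 - j0.2065 A.
Step 6 — Convert to polar: |I| = 0.2322 A, ∠I = -62.8°.

I = 0.2322∠-62.8° A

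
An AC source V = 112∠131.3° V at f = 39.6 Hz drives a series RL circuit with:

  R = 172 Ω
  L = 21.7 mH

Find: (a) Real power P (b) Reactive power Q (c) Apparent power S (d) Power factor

Step 1 — Angular frequency: ω = 2π·f = 2π·39.6 = 248.8 rad/s.
Step 2 — Component impedances:
  R: Z = R = 172 Ω
  L: Z = jωL = j·248.8·0.0217 = 0 + j5.399 Ω
Step 3 — Series combination: Z_total = R + L = 172 + j5.399 Ω = 172.1∠1.8° Ω.
Step 4 — Source phasor: V = 112∠131.3° V = -73.92 + j84.14 V.
Step 5 — Current: I = V / Z = -0.414 + j0.5022 A = 0.6508∠129.5° A.
Step 6 — Complex power: S = V·I* = 72.86 + j2.287 VA.
Step 7 — Real power: P = Re(S) = 72.86 W.
Step 8 — Reactive power: Q = Im(S) = 2.287 VAR.
Step 9 — Apparent power: |S| = 72.89 VA.
Step 10 — Power factor: PF = P/|S| = 0.9995 (lagging).

(a) P = 72.86 W  (b) Q = 2.287 VAR  (c) S = 72.89 VA  (d) PF = 0.9995 (lagging)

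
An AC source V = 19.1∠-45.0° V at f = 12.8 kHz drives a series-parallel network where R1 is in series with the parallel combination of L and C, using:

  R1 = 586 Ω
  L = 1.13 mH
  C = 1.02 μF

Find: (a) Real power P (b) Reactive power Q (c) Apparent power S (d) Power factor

Step 1 — Angular frequency: ω = 2π·f = 2π·1.28e+04 = 8.042e+04 rad/s.
Step 2 — Component impedances:
  R1: Z = R = 586 Ω
  L: Z = jωL = j·8.042e+04·0.00113 = 0 + j90.88 Ω
  C: Z = 1/(jωC) = -j/(ω·C) = 0 - j12.19 Ω
Step 3 — Parallel branch: L || C = 1/(1/L + 1/C) = 0 - j14.08 Ω.
Step 4 — Series with R1: Z_total = R1 + (L || C) = 586 - j14.08 Ω = 586.2∠-1.4° Ω.
Step 5 — Source phasor: V = 19.1∠-45.0° V = 13.51 - j13.51 V.
Step 6 — Current: I = V / Z = 0.02359 - j0.02248 A = 0.03258∠-43.6° A.
Step 7 — Complex power: S = V·I* = 0.6222 - j0.01495 VA.
Step 8 — Real power: P = Re(S) = 0.6222 W.
Step 9 — Reactive power: Q = Im(S) = -0.01495 VAR.
Step 10 — Apparent power: |S| = 0.6224 VA.
Step 11 — Power factor: PF = P/|S| = 0.9997 (leading).

(a) P = 0.6222 W  (b) Q = -0.01495 VAR  (c) S = 0.6224 VA  (d) PF = 0.9997 (leading)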